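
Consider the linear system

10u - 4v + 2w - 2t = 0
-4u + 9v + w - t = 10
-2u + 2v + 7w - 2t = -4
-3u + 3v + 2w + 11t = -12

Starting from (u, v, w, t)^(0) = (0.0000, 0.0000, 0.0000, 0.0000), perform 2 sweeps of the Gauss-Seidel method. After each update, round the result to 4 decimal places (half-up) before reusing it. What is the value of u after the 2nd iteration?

Iteration 1:
  u = (0 - (-4)·0.0000 - (2)·0.0000 - (-2)·0.0000) / (10) = 0.0000
  v = (10 - (-4)·0.0000 - (1)·0.0000 - (-1)·0.0000) / (9) = 1.1111
  w = (-4 - (-2)·0.0000 - (2)·1.1111 - (-2)·0.0000) / (7) = -0.8889
  t = (-12 - (-3)·0.0000 - (3)·1.1111 - (2)·-0.8889) / (11) = -1.2323
Iteration 2:
  u = (0 - (-4)·1.1111 - (2)·-0.8889 - (-2)·-1.2323) / (10) = 0.3758
  v = (10 - (-4)·0.3758 - (1)·-0.8889 - (-1)·-1.2323) / (9) = 1.2400
  w = (-4 - (-2)·0.3758 - (2)·1.2400 - (-2)·-1.2323) / (7) = -1.1704
  t = (-12 - (-3)·0.3758 - (3)·1.2400 - (2)·-1.1704) / (11) = -1.1138

0.3758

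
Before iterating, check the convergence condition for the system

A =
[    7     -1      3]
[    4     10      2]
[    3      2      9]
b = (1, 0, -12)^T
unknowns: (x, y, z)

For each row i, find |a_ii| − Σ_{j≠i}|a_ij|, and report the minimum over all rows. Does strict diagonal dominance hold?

3

row 1: |7| − (1+3) = 3
row 2: |10| − (4+2) = 4
row 3: |9| − (3+2) = 4
minimum over rows = 3 → strictly diagonally dominant (convergence guaranteed)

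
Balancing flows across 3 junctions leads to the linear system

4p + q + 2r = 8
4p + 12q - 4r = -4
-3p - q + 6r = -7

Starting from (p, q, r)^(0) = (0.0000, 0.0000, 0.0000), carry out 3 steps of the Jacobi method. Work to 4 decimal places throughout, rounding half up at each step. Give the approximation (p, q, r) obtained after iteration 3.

(2.4583, -1.2963, -0.0648)

Iteration 1:
  p = (8 - (1)·0.0000 - (2)·0.0000) / (4) = 2.0000
  q = (-4 - (4)·0.0000 - (-4)·0.0000) / (12) = -0.3333
  r = (-7 - (-3)·0.0000 - (-1)·0.0000) / (6) = -1.1667
Iteration 2:
  p = (8 - (1)·-0.3333 - (2)·-1.1667) / (4) = 2.6667
  q = (-4 - (4)·2.0000 - (-4)·-1.1667) / (12) = -1.3889
  r = (-7 - (-3)·2.0000 - (-1)·-0.3333) / (6) = -0.2222
Iteration 3:
  p = (8 - (1)·-1.3889 - (2)·-0.2222) / (4) = 2.4583
  q = (-4 - (4)·2.6667 - (-4)·-0.2222) / (12) = -1.2963
  r = (-7 - (-3)·2.6667 - (-1)·-1.3889) / (6) = -0.0648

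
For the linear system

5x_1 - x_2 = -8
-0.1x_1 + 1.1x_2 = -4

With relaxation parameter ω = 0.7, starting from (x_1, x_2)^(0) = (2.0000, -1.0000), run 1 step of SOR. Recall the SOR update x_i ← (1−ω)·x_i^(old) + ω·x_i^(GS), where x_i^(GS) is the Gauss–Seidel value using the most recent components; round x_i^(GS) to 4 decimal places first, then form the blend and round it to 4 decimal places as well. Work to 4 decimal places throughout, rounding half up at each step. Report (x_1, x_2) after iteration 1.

Iteration 1:
  x_1: GS value = (-8 - (-1)·-1.0000) / (5) = -1.8000;  x_1 ← (1−ω)·2.0000 + ω·-1.8000 = -0.6600
  x_2: GS value = (-4 - (-0.1)·-0.6600) / (1.1) = -3.6964;  x_2 ← (1−ω)·-1.0000 + ω·-3.6964 = -2.8875

(-0.6600, -2.8875)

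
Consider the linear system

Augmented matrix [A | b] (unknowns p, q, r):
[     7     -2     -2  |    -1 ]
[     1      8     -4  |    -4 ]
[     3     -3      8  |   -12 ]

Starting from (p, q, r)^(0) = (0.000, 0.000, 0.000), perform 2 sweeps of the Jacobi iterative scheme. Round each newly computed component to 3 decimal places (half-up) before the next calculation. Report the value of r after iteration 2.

-1.634

Iteration 1:
  p = (-1 - (-2)·0.000 - (-2)·0.000) / (7) = -0.143
  q = (-4 - (1)·0.000 - (-4)·0.000) / (8) = -0.500
  r = (-12 - (3)·0.000 - (-3)·0.000) / (8) = -1.500
Iteration 2:
  p = (-1 - (-2)·-0.500 - (-2)·-1.500) / (7) = -0.714
  q = (-4 - (1)·-0.143 - (-4)·-1.500) / (8) = -1.232
  r = (-12 - (3)·-0.143 - (-3)·-0.500) / (8) = -1.634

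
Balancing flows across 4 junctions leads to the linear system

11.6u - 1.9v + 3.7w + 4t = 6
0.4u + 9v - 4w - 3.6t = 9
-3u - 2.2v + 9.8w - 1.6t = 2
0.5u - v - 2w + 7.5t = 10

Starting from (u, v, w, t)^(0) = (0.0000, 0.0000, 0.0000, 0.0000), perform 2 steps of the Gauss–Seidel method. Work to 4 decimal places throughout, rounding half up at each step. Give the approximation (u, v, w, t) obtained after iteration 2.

(-0.0546, 1.8946, 0.8713, 1.8219)

Iteration 1:
  u = (6 - (-1.9)·0.0000 - (3.7)·0.0000 - (4)·0.0000) / (11.6) = 0.5172
  v = (9 - (0.4)·0.5172 - (-4)·0.0000 - (-3.6)·0.0000) / (9) = 0.9770
  w = (2 - (-3)·0.5172 - (-2.2)·0.9770 - (-1.6)·0.0000) / (9.8) = 0.5817
  t = (10 - (0.5)·0.5172 - (-1)·0.9770 - (-2)·0.5817) / (7.5) = 1.5842
Iteration 2:
  u = (6 - (-1.9)·0.9770 - (3.7)·0.5817 - (4)·1.5842) / (11.6) = -0.0546
  v = (9 - (0.4)·-0.0546 - (-4)·0.5817 - (-3.6)·1.5842) / (9) = 1.8946
  w = (2 - (-3)·-0.0546 - (-2.2)·1.8946 - (-1.6)·1.5842) / (9.8) = 0.8713
  t = (10 - (0.5)·-0.0546 - (-1)·1.8946 - (-2)·0.8713) / (7.5) = 1.8219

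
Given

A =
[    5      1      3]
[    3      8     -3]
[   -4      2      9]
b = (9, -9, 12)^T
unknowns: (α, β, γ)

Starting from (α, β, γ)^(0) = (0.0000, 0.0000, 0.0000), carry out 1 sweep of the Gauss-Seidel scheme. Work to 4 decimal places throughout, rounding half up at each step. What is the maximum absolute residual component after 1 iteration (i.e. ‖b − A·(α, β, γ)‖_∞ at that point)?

Iteration 1:
  α = (9 - (1)·0.0000 - (3)·0.0000) / (5) = 1.8000
  β = (-9 - (3)·1.8000 - (-3)·0.0000) / (8) = -1.8000
  γ = (12 - (-4)·1.8000 - (2)·-1.8000) / (9) = 2.5333
Residual b − A·x = (-5.7999, 7.5999, 0.0003); ∞-norm = 7.5999

7.5999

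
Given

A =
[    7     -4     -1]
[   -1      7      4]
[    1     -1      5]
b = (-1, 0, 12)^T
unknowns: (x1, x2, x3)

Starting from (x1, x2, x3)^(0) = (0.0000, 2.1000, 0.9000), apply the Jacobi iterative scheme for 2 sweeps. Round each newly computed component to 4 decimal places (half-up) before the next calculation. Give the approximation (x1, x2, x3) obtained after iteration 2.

(-0.0339, -1.4420, 2.0600)

Iteration 1:
  x1 = (-1 - (-4)·2.1000 - (-1)·0.9000) / (7) = 1.1857
  x2 = (0 - (-1)·0.0000 - (4)·0.9000) / (7) = -0.5143
  x3 = (12 - (1)·0.0000 - (-1)·2.1000) / (5) = 2.8200
Iteration 2:
  x1 = (-1 - (-4)·-0.5143 - (-1)·2.8200) / (7) = -0.0339
  x2 = (0 - (-1)·1.1857 - (4)·2.8200) / (7) = -1.4420
  x3 = (12 - (1)·1.1857 - (-1)·-0.5143) / (5) = 2.0600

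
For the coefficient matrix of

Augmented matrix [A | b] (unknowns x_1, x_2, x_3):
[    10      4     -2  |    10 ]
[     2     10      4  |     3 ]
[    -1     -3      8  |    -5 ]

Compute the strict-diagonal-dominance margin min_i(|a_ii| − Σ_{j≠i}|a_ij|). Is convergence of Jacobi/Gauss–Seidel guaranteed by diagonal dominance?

4

row 1: |10| − (4+2) = 4
row 2: |10| − (2+4) = 4
row 3: |8| − (1+3) = 4
minimum over rows = 4 → strictly diagonally dominant (convergence guaranteed)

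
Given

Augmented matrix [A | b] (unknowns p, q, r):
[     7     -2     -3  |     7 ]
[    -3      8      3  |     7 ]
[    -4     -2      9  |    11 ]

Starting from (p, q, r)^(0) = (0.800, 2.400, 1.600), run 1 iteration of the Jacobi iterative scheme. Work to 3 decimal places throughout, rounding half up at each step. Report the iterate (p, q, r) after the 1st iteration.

(2.371, 0.575, 2.111)

Iteration 1:
  p = (7 - (-2)·2.400 - (-3)·1.600) / (7) = 2.371
  q = (7 - (-3)·0.800 - (3)·1.600) / (8) = 0.575
  r = (11 - (-4)·0.800 - (-2)·2.400) / (9) = 2.111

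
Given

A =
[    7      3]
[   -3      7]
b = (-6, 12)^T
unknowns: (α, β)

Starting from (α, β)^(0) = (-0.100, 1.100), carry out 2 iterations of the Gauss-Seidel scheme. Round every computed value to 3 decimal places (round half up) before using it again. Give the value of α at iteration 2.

-1.348

Iteration 1:
  α = (-6 - (3)·1.100) / (7) = -1.329
  β = (12 - (-3)·-1.329) / (7) = 1.145
Iteration 2:
  α = (-6 - (3)·1.145) / (7) = -1.348
  β = (12 - (-3)·-1.348) / (7) = 1.137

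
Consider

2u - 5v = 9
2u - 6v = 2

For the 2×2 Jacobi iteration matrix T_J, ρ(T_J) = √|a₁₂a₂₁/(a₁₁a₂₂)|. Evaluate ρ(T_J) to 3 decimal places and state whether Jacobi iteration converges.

0.913

a₁₂a₂₁/(a₁₁a₂₂) = (-5)·(2) / ((2)·(-6)) = 0.833333
ρ = √|0.833333| = √0.833333 = 0.913
ρ < 1, so Jacobi converges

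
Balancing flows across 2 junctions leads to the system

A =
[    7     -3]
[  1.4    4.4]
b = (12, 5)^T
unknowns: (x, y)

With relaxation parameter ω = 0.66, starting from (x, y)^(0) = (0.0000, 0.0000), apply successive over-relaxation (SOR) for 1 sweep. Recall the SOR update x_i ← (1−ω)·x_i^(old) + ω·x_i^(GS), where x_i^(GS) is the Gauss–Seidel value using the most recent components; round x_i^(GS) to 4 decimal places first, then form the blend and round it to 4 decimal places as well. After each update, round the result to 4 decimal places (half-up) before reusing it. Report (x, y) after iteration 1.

Iteration 1:
  x: GS value = (12 - (-3)·0.0000) / (7) = 1.7143;  x ← (1−ω)·0.0000 + ω·1.7143 = 1.1314
  y: GS value = (5 - (1.4)·1.1314) / (4.4) = 0.7764;  y ← (1−ω)·0.0000 + ω·0.7764 = 0.5124

(1.1314, 0.5124)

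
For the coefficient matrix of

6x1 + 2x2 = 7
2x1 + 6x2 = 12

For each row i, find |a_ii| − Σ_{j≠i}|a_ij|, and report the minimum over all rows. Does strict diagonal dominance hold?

4

row 1: |6| − (2) = 4
row 2: |6| − (2) = 4
minimum over rows = 4 → strictly diagonally dominant (convergence guaranteed)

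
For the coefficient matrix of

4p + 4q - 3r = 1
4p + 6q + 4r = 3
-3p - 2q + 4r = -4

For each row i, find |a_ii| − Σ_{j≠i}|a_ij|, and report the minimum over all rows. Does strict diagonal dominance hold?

-3

row 1: |4| − (4+3) = -3
row 2: |6| − (4+4) = -2
row 3: |4| − (3+2) = -1
minimum over rows = -3 → not strictly diagonally dominant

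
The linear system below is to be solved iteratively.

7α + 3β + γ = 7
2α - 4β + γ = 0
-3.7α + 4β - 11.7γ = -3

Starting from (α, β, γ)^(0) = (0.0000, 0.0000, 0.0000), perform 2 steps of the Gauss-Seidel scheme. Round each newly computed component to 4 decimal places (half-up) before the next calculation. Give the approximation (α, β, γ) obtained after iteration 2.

Iteration 1:
  α = (7 - (3)·0.0000 - (1)·0.0000) / (7) = 1.0000
  β = (0 - (2)·1.0000 - (1)·0.0000) / (-4) = 0.5000
  γ = (-3 - (-3.7)·1.0000 - (4)·0.5000) / (-11.7) = 0.1111
Iteration 2:
  α = (7 - (3)·0.5000 - (1)·0.1111) / (7) = 0.7698
  β = (0 - (2)·0.7698 - (1)·0.1111) / (-4) = 0.4127
  γ = (-3 - (-3.7)·0.7698 - (4)·0.4127) / (-11.7) = 0.1541

(0.7698, 0.4127, 0.1541)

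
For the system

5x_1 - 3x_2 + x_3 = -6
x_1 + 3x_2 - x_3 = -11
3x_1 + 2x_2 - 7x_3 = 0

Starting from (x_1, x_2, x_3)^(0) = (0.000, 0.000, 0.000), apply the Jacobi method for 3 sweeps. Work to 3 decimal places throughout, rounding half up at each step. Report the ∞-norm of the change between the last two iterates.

Iteration 1:
  x_1 = (-6 - (-3)·0.000 - (1)·0.000) / (5) = -1.200
  x_2 = (-11 - (1)·0.000 - (-1)·0.000) / (3) = -3.667
  x_3 = (0 - (3)·0.000 - (2)·0.000) / (-7) = 0.000
Iteration 2:
  x_1 = (-6 - (-3)·-3.667 - (1)·0.000) / (5) = -3.400
  x_2 = (-11 - (1)·-1.200 - (-1)·0.000) / (3) = -3.267
  x_3 = (0 - (3)·-1.200 - (2)·-3.667) / (-7) = -1.562
Iteration 3:
  x_1 = (-6 - (-3)·-3.267 - (1)·-1.562) / (5) = -2.848
  x_2 = (-11 - (1)·-3.400 - (-1)·-1.562) / (3) = -3.054
  x_3 = (0 - (3)·-3.400 - (2)·-3.267) / (-7) = -2.391
Change: (0.552, 0.213, -0.829) → max |·| = 0.829

0.829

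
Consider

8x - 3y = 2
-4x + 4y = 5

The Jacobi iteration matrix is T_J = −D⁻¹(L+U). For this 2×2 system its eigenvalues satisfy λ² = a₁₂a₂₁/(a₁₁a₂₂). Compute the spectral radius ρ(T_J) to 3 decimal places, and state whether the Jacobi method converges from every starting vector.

0.612

a₁₂a₂₁/(a₁₁a₂₂) = (-3)·(-4) / ((8)·(4)) = 0.375000
ρ = √|0.375000| = √0.375000 = 0.612
ρ < 1, so Jacobi converges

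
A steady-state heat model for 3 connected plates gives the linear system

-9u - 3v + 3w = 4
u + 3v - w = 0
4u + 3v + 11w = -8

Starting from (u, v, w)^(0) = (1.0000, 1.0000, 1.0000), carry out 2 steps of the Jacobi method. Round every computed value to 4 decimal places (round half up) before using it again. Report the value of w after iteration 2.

-0.5657

Iteration 1:
  u = (4 - (-3)·1.0000 - (3)·1.0000) / (-9) = -0.4444
  v = (0 - (1)·1.0000 - (-1)·1.0000) / (3) = 0.0000
  w = (-8 - (4)·1.0000 - (3)·1.0000) / (11) = -1.3636
Iteration 2:
  u = (4 - (-3)·0.0000 - (3)·-1.3636) / (-9) = -0.8990
  v = (0 - (1)·-0.4444 - (-1)·-1.3636) / (3) = -0.3064
  w = (-8 - (4)·-0.4444 - (3)·0.0000) / (11) = -0.5657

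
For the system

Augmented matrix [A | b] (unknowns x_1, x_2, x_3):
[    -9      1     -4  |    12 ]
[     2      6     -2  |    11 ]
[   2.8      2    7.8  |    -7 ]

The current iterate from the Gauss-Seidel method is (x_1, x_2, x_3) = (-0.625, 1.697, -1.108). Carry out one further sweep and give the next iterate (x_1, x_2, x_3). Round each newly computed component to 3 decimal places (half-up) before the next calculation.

(-0.652, 1.681, -1.094)

One sweep:
  x_1 = (12 - (1)·1.697 - (-4)·-1.108) / (-9) = -0.652
  x_2 = (11 - (2)·-0.652 - (-2)·-1.108) / (6) = 1.681
  x_3 = (-7 - (2.8)·-0.652 - (2)·1.681) / (7.8) = -1.094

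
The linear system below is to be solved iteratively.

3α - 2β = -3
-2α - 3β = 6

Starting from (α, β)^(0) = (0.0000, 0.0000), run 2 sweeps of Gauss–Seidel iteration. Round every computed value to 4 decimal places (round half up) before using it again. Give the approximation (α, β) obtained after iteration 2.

(-1.8889, -0.7407)

Iteration 1:
  α = (-3 - (-2)·0.0000) / (3) = -1.0000
  β = (6 - (-2)·-1.0000) / (-3) = -1.3333
Iteration 2:
  α = (-3 - (-2)·-1.3333) / (3) = -1.8889
  β = (6 - (-2)·-1.8889) / (-3) = -0.7407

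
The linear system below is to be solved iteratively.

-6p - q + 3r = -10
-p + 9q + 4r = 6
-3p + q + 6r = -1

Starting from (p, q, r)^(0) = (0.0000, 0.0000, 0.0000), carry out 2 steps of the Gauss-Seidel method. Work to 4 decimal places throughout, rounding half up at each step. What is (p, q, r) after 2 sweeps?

(1.7870, 0.6320, 0.6215)

Iteration 1:
  p = (-10 - (-1)·0.0000 - (3)·0.0000) / (-6) = 1.6667
  q = (6 - (-1)·1.6667 - (4)·0.0000) / (9) = 0.8519
  r = (-1 - (-3)·1.6667 - (1)·0.8519) / (6) = 0.5247
Iteration 2:
  p = (-10 - (-1)·0.8519 - (3)·0.5247) / (-6) = 1.7870
  q = (6 - (-1)·1.7870 - (4)·0.5247) / (9) = 0.6320
  r = (-1 - (-3)·1.7870 - (1)·0.6320) / (6) = 0.6215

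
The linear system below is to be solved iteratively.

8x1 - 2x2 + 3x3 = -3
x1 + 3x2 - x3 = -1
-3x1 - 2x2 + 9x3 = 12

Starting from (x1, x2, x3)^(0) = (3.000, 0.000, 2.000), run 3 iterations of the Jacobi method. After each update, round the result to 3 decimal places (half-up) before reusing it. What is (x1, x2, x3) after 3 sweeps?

Iteration 1:
  x1 = (-3 - (-2)·0.000 - (3)·2.000) / (8) = -1.125
  x2 = (-1 - (1)·3.000 - (-1)·2.000) / (3) = -0.667
  x3 = (12 - (-3)·3.000 - (-2)·0.000) / (9) = 2.333
Iteration 2:
  x1 = (-3 - (-2)·-0.667 - (3)·2.333) / (8) = -1.417
  x2 = (-1 - (1)·-1.125 - (-1)·2.333) / (3) = 0.819
  x3 = (12 - (-3)·-1.125 - (-2)·-0.667) / (9) = 0.810
Iteration 3:
  x1 = (-3 - (-2)·0.819 - (3)·0.810) / (8) = -0.474
  x2 = (-1 - (1)·-1.417 - (-1)·0.810) / (3) = 0.409
  x3 = (12 - (-3)·-1.417 - (-2)·0.819) / (9) = 1.043

(-0.474, 0.409, 1.043)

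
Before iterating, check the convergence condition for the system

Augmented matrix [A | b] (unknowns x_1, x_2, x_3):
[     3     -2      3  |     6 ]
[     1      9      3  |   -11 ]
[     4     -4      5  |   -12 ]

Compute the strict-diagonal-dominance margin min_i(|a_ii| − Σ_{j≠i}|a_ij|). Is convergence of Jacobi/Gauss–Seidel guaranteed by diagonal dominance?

row 1: |3| − (2+3) = -2
row 2: |9| − (1+3) = 5
row 3: |5| − (4+4) = -3
minimum over rows = -3 → not strictly diagonally dominant

-3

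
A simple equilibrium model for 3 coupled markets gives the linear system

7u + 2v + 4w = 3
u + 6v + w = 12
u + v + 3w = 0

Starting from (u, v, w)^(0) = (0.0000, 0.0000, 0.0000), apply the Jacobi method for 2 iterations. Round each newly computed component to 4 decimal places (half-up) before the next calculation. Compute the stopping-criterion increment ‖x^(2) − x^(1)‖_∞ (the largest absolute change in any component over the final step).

0.8095

Iteration 1:
  u = (3 - (2)·0.0000 - (4)·0.0000) / (7) = 0.4286
  v = (12 - (1)·0.0000 - (1)·0.0000) / (6) = 2.0000
  w = (0 - (1)·0.0000 - (1)·0.0000) / (3) = 0.0000
Iteration 2:
  u = (3 - (2)·2.0000 - (4)·0.0000) / (7) = -0.1429
  v = (12 - (1)·0.4286 - (1)·0.0000) / (6) = 1.9286
  w = (0 - (1)·0.4286 - (1)·2.0000) / (3) = -0.8095
Change: (-0.5715, -0.0714, -0.8095) → max |·| = 0.8095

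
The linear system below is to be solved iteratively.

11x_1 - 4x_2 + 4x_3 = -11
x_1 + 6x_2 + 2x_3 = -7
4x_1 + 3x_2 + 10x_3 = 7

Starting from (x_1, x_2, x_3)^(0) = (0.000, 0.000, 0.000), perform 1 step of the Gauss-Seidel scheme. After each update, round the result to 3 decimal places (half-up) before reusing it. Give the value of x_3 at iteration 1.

1.400

Iteration 1:
  x_1 = (-11 - (-4)·0.000 - (4)·0.000) / (11) = -1.000
  x_2 = (-7 - (1)·-1.000 - (2)·0.000) / (6) = -1.000
  x_3 = (7 - (4)·-1.000 - (3)·-1.000) / (10) = 1.400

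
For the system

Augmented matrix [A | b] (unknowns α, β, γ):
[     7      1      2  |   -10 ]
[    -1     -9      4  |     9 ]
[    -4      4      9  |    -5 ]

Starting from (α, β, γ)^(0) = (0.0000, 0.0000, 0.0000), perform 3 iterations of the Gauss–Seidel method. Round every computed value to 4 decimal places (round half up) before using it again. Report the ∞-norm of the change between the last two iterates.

Iteration 1:
  α = (-10 - (1)·0.0000 - (2)·0.0000) / (7) = -1.4286
  β = (9 - (-1)·-1.4286 - (4)·0.0000) / (-9) = -0.8413
  γ = (-5 - (-4)·-1.4286 - (4)·-0.8413) / (9) = -0.8166
Iteration 2:
  α = (-10 - (1)·-0.8413 - (2)·-0.8166) / (7) = -1.0751
  β = (9 - (-1)·-1.0751 - (4)·-0.8166) / (-9) = -1.2435
  γ = (-5 - (-4)·-1.0751 - (4)·-1.2435) / (9) = -0.4807
Iteration 3:
  α = (-10 - (1)·-1.2435 - (2)·-0.4807) / (7) = -1.1136
  β = (9 - (-1)·-1.1136 - (4)·-0.4807) / (-9) = -1.0899
  γ = (-5 - (-4)·-1.1136 - (4)·-1.0899) / (9) = -0.5661
Change: (-0.0385, 0.1536, -0.0854) → max |·| = 0.1536

0.1536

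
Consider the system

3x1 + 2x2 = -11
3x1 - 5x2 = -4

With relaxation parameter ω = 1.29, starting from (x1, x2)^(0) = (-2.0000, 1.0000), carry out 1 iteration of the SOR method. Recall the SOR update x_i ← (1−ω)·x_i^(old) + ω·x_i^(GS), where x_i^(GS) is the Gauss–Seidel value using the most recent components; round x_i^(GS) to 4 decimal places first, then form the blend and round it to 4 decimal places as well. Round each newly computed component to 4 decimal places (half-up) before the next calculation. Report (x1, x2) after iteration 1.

Iteration 1:
  x1: GS value = (-11 - (2)·1.0000) / (3) = -4.3333;  x1 ← (1−ω)·-2.0000 + ω·-4.3333 = -5.0100
  x2: GS value = (-4 - (3)·-5.0100) / (-5) = -2.2060;  x2 ← (1−ω)·1.0000 + ω·-2.2060 = -3.1357

(-5.0100, -3.1357)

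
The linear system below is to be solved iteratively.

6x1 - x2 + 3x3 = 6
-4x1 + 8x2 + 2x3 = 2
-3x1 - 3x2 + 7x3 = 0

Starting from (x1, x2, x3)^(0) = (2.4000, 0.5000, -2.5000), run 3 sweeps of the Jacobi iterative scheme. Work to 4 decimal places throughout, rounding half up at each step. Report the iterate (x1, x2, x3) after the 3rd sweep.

(0.2397, 0.1399, 0.7844)

Iteration 1:
  x1 = (6 - (-1)·0.5000 - (3)·-2.5000) / (6) = 2.3333
  x2 = (2 - (-4)·2.4000 - (2)·-2.5000) / (8) = 2.0750
  x3 = (0 - (-3)·2.4000 - (-3)·0.5000) / (7) = 1.2429
Iteration 2:
  x1 = (6 - (-1)·2.0750 - (3)·1.2429) / (6) = 0.7244
  x2 = (2 - (-4)·2.3333 - (2)·1.2429) / (8) = 1.1059
  x3 = (0 - (-3)·2.3333 - (-3)·2.0750) / (7) = 1.8893
Iteration 3:
  x1 = (6 - (-1)·1.1059 - (3)·1.8893) / (6) = 0.2397
  x2 = (2 - (-4)·0.7244 - (2)·1.8893) / (8) = 0.1399
  x3 = (0 - (-3)·0.7244 - (-3)·1.1059) / (7) = 0.7844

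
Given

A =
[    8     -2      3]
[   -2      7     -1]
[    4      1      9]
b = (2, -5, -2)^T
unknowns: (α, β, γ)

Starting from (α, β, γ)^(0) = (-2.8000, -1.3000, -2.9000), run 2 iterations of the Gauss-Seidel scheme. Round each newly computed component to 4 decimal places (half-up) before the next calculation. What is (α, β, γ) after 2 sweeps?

(0.2573, -0.7235, -0.2562)

Iteration 1:
  α = (2 - (-2)·-1.3000 - (3)·-2.9000) / (8) = 1.0125
  β = (-5 - (-2)·1.0125 - (-1)·-2.9000) / (7) = -0.8393
  γ = (-2 - (4)·1.0125 - (1)·-0.8393) / (9) = -0.5790
Iteration 2:
  α = (2 - (-2)·-0.8393 - (3)·-0.5790) / (8) = 0.2573
  β = (-5 - (-2)·0.2573 - (-1)·-0.5790) / (7) = -0.7235
  γ = (-2 - (4)·0.2573 - (1)·-0.7235) / (9) = -0.2562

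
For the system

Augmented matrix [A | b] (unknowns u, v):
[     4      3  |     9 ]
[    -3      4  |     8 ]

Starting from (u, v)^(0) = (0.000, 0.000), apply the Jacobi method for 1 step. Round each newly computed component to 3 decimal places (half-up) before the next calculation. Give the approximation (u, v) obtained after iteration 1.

(2.250, 2.000)

Iteration 1:
  u = (9 - (3)·0.000) / (4) = 2.250
  v = (8 - (-3)·0.000) / (4) = 2.000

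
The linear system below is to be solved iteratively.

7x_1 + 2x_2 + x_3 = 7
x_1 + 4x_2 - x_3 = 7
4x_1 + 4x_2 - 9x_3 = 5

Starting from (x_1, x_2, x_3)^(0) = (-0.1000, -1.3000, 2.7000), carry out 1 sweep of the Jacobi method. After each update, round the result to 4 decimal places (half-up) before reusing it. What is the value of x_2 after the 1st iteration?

2.4500

Iteration 1:
  x_1 = (7 - (2)·-1.3000 - (1)·2.7000) / (7) = 0.9857
  x_2 = (7 - (1)·-0.1000 - (-1)·2.7000) / (4) = 2.4500
  x_3 = (5 - (4)·-0.1000 - (4)·-1.3000) / (-9) = -1.1778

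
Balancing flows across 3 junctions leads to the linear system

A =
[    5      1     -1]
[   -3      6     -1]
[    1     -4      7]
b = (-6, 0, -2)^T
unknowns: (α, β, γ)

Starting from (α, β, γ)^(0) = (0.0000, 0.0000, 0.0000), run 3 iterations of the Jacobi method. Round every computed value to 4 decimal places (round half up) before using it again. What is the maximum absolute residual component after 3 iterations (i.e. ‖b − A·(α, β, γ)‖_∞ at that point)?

Iteration 1:
  α = (-6 - (1)·0.0000 - (-1)·0.0000) / (5) = -1.2000
  β = (0 - (-3)·0.0000 - (-1)·0.0000) / (6) = 0.0000
  γ = (-2 - (1)·0.0000 - (-4)·0.0000) / (7) = -0.2857
Iteration 2:
  α = (-6 - (1)·0.0000 - (-1)·-0.2857) / (5) = -1.2571
  β = (0 - (-3)·-1.2000 - (-1)·-0.2857) / (6) = -0.6476
  γ = (-2 - (1)·-1.2000 - (-4)·0.0000) / (7) = -0.1143
Iteration 3:
  α = (-6 - (1)·-0.6476 - (-1)·-0.1143) / (5) = -1.0933
  β = (0 - (-3)·-1.2571 - (-1)·-0.1143) / (6) = -0.6476
  γ = (-2 - (1)·-1.2571 - (-4)·-0.6476) / (7) = -0.4762
Residual b − A·x = (-0.3621, 0.1295, -0.1637); ∞-norm = 0.3621

0.3621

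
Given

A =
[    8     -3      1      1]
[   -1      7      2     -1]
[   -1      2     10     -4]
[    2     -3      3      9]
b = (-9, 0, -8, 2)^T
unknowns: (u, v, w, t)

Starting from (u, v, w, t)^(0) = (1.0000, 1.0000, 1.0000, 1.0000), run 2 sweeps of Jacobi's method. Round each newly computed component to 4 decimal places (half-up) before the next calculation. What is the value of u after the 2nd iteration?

Iteration 1:
  u = (-9 - (-3)·1.0000 - (1)·1.0000 - (1)·1.0000) / (8) = -1.0000
  v = (0 - (-1)·1.0000 - (2)·1.0000 - (-1)·1.0000) / (7) = 0.0000
  w = (-8 - (-1)·1.0000 - (2)·1.0000 - (-4)·1.0000) / (10) = -0.5000
  t = (2 - (2)·1.0000 - (-3)·1.0000 - (3)·1.0000) / (9) = 0.0000
Iteration 2:
  u = (-9 - (-3)·0.0000 - (1)·-0.5000 - (1)·0.0000) / (8) = -1.0625
  v = (0 - (-1)·-1.0000 - (2)·-0.5000 - (-1)·0.0000) / (7) = 0.0000
  w = (-8 - (-1)·-1.0000 - (2)·0.0000 - (-4)·0.0000) / (10) = -0.9000
  t = (2 - (2)·-1.0000 - (-3)·0.0000 - (3)·-0.5000) / (9) = 0.6111

-1.0625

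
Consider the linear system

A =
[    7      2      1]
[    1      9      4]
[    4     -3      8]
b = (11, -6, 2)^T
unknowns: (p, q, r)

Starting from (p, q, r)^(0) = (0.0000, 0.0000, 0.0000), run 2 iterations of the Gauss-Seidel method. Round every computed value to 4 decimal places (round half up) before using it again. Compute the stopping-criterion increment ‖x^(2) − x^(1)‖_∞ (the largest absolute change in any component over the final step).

Iteration 1:
  p = (11 - (2)·0.0000 - (1)·0.0000) / (7) = 1.5714
  q = (-6 - (1)·1.5714 - (4)·0.0000) / (9) = -0.8413
  r = (2 - (4)·1.5714 - (-3)·-0.8413) / (8) = -0.8512
Iteration 2:
  p = (11 - (2)·-0.8413 - (1)·-0.8512) / (7) = 1.9334
  q = (-6 - (1)·1.9334 - (4)·-0.8512) / (9) = -0.5032
  r = (2 - (4)·1.9334 - (-3)·-0.5032) / (8) = -0.9054
Change: (0.3620, 0.3381, -0.0542) → max |·| = 0.3620

0.3620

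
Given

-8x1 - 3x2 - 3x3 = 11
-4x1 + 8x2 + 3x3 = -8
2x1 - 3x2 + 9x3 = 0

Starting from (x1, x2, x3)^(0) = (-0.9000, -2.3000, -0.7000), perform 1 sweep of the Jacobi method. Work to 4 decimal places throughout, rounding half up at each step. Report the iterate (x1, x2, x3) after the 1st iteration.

(-0.2500, -1.1875, -0.5667)

Iteration 1:
  x1 = (11 - (-3)·-2.3000 - (-3)·-0.7000) / (-8) = -0.2500
  x2 = (-8 - (-4)·-0.9000 - (3)·-0.7000) / (8) = -1.1875
  x3 = (0 - (2)·-0.9000 - (-3)·-2.3000) / (9) = -0.5667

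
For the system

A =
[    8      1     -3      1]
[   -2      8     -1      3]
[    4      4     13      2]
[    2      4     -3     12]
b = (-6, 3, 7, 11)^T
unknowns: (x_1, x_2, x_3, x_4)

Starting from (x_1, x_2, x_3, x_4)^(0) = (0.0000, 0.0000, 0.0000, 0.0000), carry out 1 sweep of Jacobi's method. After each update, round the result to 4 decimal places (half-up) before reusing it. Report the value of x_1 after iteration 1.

-0.7500

Iteration 1:
  x_1 = (-6 - (1)·0.0000 - (-3)·0.0000 - (1)·0.0000) / (8) = -0.7500
  x_2 = (3 - (-2)·0.0000 - (-1)·0.0000 - (3)·0.0000) / (8) = 0.3750
  x_3 = (7 - (4)·0.0000 - (4)·0.0000 - (2)·0.0000) / (13) = 0.5385
  x_4 = (11 - (2)·0.0000 - (4)·0.0000 - (-3)·0.0000) / (12) = 0.9167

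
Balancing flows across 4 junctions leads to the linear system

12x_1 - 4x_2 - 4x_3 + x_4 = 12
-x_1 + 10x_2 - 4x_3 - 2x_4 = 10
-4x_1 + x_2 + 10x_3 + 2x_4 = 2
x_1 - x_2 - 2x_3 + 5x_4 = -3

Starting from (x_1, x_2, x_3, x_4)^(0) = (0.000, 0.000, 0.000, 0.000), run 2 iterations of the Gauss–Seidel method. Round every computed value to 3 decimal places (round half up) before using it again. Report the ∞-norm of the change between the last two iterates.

Iteration 1:
  x_1 = (12 - (-4)·0.000 - (-4)·0.000 - (1)·0.000) / (12) = 1.000
  x_2 = (10 - (-1)·1.000 - (-4)·0.000 - (-2)·0.000) / (10) = 1.100
  x_3 = (2 - (-4)·1.000 - (1)·1.100 - (2)·0.000) / (10) = 0.490
  x_4 = (-3 - (1)·1.000 - (-1)·1.100 - (-2)·0.490) / (5) = -0.384
Iteration 2:
  x_1 = (12 - (-4)·1.100 - (-4)·0.490 - (1)·-0.384) / (12) = 1.562
  x_2 = (10 - (-1)·1.562 - (-4)·0.490 - (-2)·-0.384) / (10) = 1.275
  x_3 = (2 - (-4)·1.562 - (1)·1.275 - (2)·-0.384) / (10) = 0.774
  x_4 = (-3 - (1)·1.562 - (-1)·1.275 - (-2)·0.774) / (5) = -0.348
Change: (0.562, 0.175, 0.284, 0.036) → max |·| = 0.562

0.562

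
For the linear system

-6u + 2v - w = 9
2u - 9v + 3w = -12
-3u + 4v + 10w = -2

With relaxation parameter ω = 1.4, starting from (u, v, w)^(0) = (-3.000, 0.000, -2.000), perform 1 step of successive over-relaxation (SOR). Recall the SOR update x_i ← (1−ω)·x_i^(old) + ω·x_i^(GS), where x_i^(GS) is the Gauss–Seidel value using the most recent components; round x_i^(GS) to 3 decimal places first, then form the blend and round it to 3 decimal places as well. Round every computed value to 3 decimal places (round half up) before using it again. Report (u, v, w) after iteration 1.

Iteration 1:
  u: GS value = (9 - (2)·0.000 - (-1)·-2.000) / (-6) = -1.167;  u ← (1−ω)·-3.000 + ω·-1.167 = -0.434
  v: GS value = (-12 - (2)·-0.434 - (3)·-2.000) / (-9) = 0.570;  v ← (1−ω)·0.000 + ω·0.570 = 0.798
  w: GS value = (-2 - (-3)·-0.434 - (4)·0.798) / (10) = -0.649;  w ← (1−ω)·-2.000 + ω·-0.649 = -0.109

(-0.434, 0.798, -0.109)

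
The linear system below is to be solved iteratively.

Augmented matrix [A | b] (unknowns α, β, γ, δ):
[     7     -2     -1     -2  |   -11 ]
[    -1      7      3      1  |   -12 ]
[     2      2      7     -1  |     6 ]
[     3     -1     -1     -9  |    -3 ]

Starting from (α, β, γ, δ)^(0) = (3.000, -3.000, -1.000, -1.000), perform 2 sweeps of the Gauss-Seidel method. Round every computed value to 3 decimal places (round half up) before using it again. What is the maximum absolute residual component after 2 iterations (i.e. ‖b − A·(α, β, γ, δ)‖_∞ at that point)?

Iteration 1:
  α = (-11 - (-2)·-3.000 - (-1)·-1.000 - (-2)·-1.000) / (7) = -2.857
  β = (-12 - (-1)·-2.857 - (3)·-1.000 - (1)·-1.000) / (7) = -1.551
  γ = (6 - (2)·-2.857 - (2)·-1.551 - (-1)·-1.000) / (7) = 1.974
  δ = (-3 - (3)·-2.857 - (-1)·-1.551 - (-1)·1.974) / (-9) = -0.666
Iteration 2:
  α = (-11 - (-2)·-1.551 - (-1)·1.974 - (-2)·-0.666) / (7) = -1.923
  β = (-12 - (-1)·-1.923 - (3)·1.974 - (1)·-0.666) / (7) = -2.740
  γ = (6 - (2)·-1.923 - (2)·-2.740 - (-1)·-0.666) / (7) = 2.094
  δ = (-3 - (3)·-1.923 - (-1)·-2.740 - (-1)·2.094) / (-9) = -0.236
Residual b − A·x = (-1.397, -0.789, 0.432, -0.001); ∞-norm = 1.397

1.397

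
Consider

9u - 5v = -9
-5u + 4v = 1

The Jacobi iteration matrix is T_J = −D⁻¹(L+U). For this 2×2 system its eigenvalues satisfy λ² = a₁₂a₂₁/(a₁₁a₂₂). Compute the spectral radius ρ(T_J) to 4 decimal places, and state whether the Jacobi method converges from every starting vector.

a₁₂a₂₁/(a₁₁a₂₂) = (-5)·(-5) / ((9)·(4)) = 0.694444
ρ = √|0.694444| = √0.694444 = 0.8333
ρ < 1, so Jacobi converges

0.8333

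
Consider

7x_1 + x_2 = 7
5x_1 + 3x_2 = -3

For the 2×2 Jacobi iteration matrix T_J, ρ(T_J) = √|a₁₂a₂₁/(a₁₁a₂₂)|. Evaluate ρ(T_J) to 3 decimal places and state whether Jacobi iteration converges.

a₁₂a₂₁/(a₁₁a₂₂) = (1)·(5) / ((7)·(3)) = 0.238095
ρ = √|0.238095| = √0.238095 = 0.488
ρ < 1, so Jacobi converges

0.488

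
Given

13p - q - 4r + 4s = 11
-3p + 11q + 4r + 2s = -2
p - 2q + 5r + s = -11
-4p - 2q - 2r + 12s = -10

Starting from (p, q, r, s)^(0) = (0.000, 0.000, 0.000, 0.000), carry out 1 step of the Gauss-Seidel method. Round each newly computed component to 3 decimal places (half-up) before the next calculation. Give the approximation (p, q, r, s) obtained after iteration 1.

Iteration 1:
  p = (11 - (-1)·0.000 - (-4)·0.000 - (4)·0.000) / (13) = 0.846
  q = (-2 - (-3)·0.846 - (4)·0.000 - (2)·0.000) / (11) = 0.049
  r = (-11 - (1)·0.846 - (-2)·0.049 - (1)·0.000) / (5) = -2.350
  s = (-10 - (-4)·0.846 - (-2)·0.049 - (-2)·-2.350) / (12) = -0.935

(0.846, 0.049, -2.350, -0.935)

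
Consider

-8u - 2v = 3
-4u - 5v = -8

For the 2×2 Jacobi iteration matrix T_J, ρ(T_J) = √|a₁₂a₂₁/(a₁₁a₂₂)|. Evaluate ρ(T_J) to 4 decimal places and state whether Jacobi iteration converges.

a₁₂a₂₁/(a₁₁a₂₂) = (-2)·(-4) / ((-8)·(-5)) = 0.200000
ρ = √|0.200000| = √0.200000 = 0.4472
ρ < 1, so Jacobi converges

0.4472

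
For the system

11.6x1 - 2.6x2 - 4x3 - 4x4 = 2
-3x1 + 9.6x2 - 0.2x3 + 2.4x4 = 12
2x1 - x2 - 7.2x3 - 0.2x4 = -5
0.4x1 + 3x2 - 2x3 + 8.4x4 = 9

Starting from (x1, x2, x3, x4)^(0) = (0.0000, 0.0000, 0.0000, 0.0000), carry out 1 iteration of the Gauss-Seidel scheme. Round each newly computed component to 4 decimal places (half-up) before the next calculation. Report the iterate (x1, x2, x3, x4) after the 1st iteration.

Iteration 1:
  x1 = (2 - (-2.6)·0.0000 - (-4)·0.0000 - (-4)·0.0000) / (11.6) = 0.1724
  x2 = (12 - (-3)·0.1724 - (-0.2)·0.0000 - (2.4)·0.0000) / (9.6) = 1.3039
  x3 = (-5 - (2)·0.1724 - (-1)·1.3039 - (-0.2)·0.0000) / (-7.2) = 0.5612
  x4 = (9 - (0.4)·0.1724 - (3)·1.3039 - (-2)·0.5612) / (8.4) = 0.7312

(0.1724, 1.3039, 0.5612, 0.7312)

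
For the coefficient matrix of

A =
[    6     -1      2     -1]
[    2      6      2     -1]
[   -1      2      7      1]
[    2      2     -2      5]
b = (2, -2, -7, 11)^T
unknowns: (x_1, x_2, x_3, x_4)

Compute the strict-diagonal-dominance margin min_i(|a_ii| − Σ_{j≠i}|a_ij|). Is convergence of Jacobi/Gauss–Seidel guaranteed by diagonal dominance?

-1

row 1: |6| − (1+2+1) = 2
row 2: |6| − (2+2+1) = 1
row 3: |7| − (1+2+1) = 3
row 4: |5| − (2+2+2) = -1
minimum over rows = -1 → not strictly diagonally dominant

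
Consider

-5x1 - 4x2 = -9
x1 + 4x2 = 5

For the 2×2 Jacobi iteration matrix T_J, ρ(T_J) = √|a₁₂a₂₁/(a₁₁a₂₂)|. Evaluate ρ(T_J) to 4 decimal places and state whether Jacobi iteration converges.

0.4472

a₁₂a₂₁/(a₁₁a₂₂) = (-4)·(1) / ((-5)·(4)) = 0.200000
ρ = √|0.200000| = √0.200000 = 0.4472
ρ < 1, so Jacobi converges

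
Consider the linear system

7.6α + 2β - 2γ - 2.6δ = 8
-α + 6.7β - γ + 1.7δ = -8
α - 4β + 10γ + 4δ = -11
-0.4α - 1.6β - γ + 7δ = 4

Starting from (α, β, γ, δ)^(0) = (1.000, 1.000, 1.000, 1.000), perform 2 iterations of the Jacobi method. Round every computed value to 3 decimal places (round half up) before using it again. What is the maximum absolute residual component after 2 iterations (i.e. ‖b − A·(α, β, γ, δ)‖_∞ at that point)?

Iteration 1:
  α = (8 - (2)·1.000 - (-2)·1.000 - (-2.6)·1.000) / (7.6) = 1.395
  β = (-8 - (-1)·1.000 - (-1)·1.000 - (1.7)·1.000) / (6.7) = -1.149
  γ = (-11 - (1)·1.000 - (-4)·1.000 - (4)·1.000) / (10) = -1.200
  δ = (4 - (-0.4)·1.000 - (-1.6)·1.000 - (-1)·1.000) / (7) = 1.000
Iteration 2:
  α = (8 - (2)·-1.149 - (-2)·-1.200 - (-2.6)·1.000) / (7.6) = 1.381
  β = (-8 - (-1)·1.395 - (-1)·-1.200 - (1.7)·1.000) / (6.7) = -1.419
  γ = (-11 - (1)·1.395 - (-4)·-1.149 - (4)·1.000) / (10) = -2.099
  δ = (4 - (-0.4)·1.395 - (-1.6)·-1.149 - (-1)·-1.200) / (7) = 0.217
Residual b − A·x = (-3.291, 0.420, 2.065, -1.336); ∞-norm = 3.291

3.291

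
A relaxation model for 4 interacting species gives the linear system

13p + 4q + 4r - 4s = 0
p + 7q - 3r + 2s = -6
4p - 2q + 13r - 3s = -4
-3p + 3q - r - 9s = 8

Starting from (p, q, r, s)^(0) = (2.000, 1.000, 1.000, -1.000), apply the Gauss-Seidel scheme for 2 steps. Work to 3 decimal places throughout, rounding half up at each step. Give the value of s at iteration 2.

Iteration 1:
  p = (0 - (4)·1.000 - (4)·1.000 - (-4)·-1.000) / (13) = -0.923
  q = (-6 - (1)·-0.923 - (-3)·1.000 - (2)·-1.000) / (7) = -0.011
  r = (-4 - (4)·-0.923 - (-2)·-0.011 - (-3)·-1.000) / (13) = -0.256
  s = (8 - (-3)·-0.923 - (3)·-0.011 - (-1)·-0.256) / (-9) = -0.556
Iteration 2:
  p = (0 - (4)·-0.011 - (4)·-0.256 - (-4)·-0.556) / (13) = -0.089
  q = (-6 - (1)·-0.089 - (-3)·-0.256 - (2)·-0.556) / (7) = -0.795
  r = (-4 - (4)·-0.089 - (-2)·-0.795 - (-3)·-0.556) / (13) = -0.531
  s = (8 - (-3)·-0.089 - (3)·-0.795 - (-1)·-0.531) / (-9) = -1.065

-1.065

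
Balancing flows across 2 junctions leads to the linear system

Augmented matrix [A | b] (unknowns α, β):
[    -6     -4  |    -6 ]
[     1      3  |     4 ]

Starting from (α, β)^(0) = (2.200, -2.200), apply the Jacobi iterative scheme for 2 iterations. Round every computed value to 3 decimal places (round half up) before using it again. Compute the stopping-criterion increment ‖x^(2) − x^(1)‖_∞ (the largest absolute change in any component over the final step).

1.867

Iteration 1:
  α = (-6 - (-4)·-2.200) / (-6) = 2.467
  β = (4 - (1)·2.200) / (3) = 0.600
Iteration 2:
  α = (-6 - (-4)·0.600) / (-6) = 0.600
  β = (4 - (1)·2.467) / (3) = 0.511
Change: (-1.867, -0.089) → max |·| = 1.867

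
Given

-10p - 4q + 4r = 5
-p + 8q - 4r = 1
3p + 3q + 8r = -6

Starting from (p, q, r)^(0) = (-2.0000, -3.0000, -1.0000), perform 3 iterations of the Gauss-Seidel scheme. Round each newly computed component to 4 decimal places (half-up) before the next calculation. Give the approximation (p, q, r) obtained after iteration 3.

Iteration 1:
  p = (5 - (-4)·-3.0000 - (4)·-1.0000) / (-10) = 0.3000
  q = (1 - (-1)·0.3000 - (-4)·-1.0000) / (8) = -0.3375
  r = (-6 - (3)·0.3000 - (3)·-0.3375) / (8) = -0.7359
Iteration 2:
  p = (5 - (-4)·-0.3375 - (4)·-0.7359) / (-10) = -0.6594
  q = (1 - (-1)·-0.6594 - (-4)·-0.7359) / (8) = -0.3254
  r = (-6 - (3)·-0.6594 - (3)·-0.3254) / (8) = -0.3807
Iteration 3:
  p = (5 - (-4)·-0.3254 - (4)·-0.3807) / (-10) = -0.5221
  q = (1 - (-1)·-0.5221 - (-4)·-0.3807) / (8) = -0.1306
  r = (-6 - (3)·-0.5221 - (3)·-0.1306) / (8) = -0.5052

(-0.5221, -0.1306, -0.5052)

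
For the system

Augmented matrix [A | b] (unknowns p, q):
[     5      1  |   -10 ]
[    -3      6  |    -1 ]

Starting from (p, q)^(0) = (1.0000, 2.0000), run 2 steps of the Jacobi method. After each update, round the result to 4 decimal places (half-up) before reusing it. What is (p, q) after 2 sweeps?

(-2.0667, -1.3667)

Iteration 1:
  p = (-10 - (1)·2.0000) / (5) = -2.4000
  q = (-1 - (-3)·1.0000) / (6) = 0.3333
Iteration 2:
  p = (-10 - (1)·0.3333) / (5) = -2.0667
  q = (-1 - (-3)·-2.4000) / (6) = -1.3667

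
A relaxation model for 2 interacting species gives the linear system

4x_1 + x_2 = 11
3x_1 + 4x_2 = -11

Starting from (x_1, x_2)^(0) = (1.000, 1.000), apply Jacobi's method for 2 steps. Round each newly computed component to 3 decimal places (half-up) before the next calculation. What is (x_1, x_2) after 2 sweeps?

(3.625, -4.625)

Iteration 1:
  x_1 = (11 - (1)·1.000) / (4) = 2.500
  x_2 = (-11 - (3)·1.000) / (4) = -3.500
Iteration 2:
  x_1 = (11 - (1)·-3.500) / (4) = 3.625
  x_2 = (-11 - (3)·2.500) / (4) = -4.625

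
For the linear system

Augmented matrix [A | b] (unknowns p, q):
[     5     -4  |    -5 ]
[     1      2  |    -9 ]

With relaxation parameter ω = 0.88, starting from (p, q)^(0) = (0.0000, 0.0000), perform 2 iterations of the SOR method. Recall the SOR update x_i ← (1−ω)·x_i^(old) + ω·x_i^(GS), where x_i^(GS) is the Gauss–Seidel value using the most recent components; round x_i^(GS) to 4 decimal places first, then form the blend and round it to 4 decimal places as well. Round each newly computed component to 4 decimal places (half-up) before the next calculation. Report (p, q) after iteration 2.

Iteration 1:
  p: GS value = (-5 - (-4)·0.0000) / (5) = -1.0000;  p ← (1−ω)·0.0000 + ω·-1.0000 = -0.8800
  q: GS value = (-9 - (1)·-0.8800) / (2) = -4.0600;  q ← (1−ω)·0.0000 + ω·-4.0600 = -3.5728
Iteration 2:
  p: GS value = (-5 - (-4)·-3.5728) / (5) = -3.8582;  p ← (1−ω)·-0.8800 + ω·-3.8582 = -3.5008
  q: GS value = (-9 - (1)·-3.5008) / (2) = -2.7496;  q ← (1−ω)·-3.5728 + ω·-2.7496 = -2.8484

(-3.5008, -2.8484)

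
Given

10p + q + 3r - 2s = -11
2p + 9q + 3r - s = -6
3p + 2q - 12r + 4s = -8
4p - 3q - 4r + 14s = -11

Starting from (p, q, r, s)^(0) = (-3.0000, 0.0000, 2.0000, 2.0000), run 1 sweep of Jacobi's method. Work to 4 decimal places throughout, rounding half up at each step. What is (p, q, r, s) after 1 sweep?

(-1.3000, -0.4444, 0.5833, 0.6429)

Iteration 1:
  p = (-11 - (1)·0.0000 - (3)·2.0000 - (-2)·2.0000) / (10) = -1.3000
  q = (-6 - (2)·-3.0000 - (3)·2.0000 - (-1)·2.0000) / (9) = -0.4444
  r = (-8 - (3)·-3.0000 - (2)·0.0000 - (4)·2.0000) / (-12) = 0.5833
  s = (-11 - (4)·-3.0000 - (-3)·0.0000 - (-4)·2.0000) / (14) = 0.6429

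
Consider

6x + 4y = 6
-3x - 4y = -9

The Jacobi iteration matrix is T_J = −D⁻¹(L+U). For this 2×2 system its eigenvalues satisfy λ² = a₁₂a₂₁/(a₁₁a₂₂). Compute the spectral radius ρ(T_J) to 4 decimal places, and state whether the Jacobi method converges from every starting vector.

a₁₂a₂₁/(a₁₁a₂₂) = (4)·(-3) / ((6)·(-4)) = 0.500000
ρ = √|0.500000| = √0.500000 = 0.7071
ρ < 1, so Jacobi converges

0.7071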